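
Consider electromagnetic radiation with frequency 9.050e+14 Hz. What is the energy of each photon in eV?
3.7428 eV

Using E = hf:

E = hf = (6.626×10⁻³⁴ J·s)(9.050e+14 Hz)
E = 3.7428 eV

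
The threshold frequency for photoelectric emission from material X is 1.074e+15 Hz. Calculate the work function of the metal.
4.44 eV

At the threshold frequency, photon energy equals work function:
φ = hf₀

Calculating:
φ = (6.626×10⁻³⁴ J·s)(1.074e+15 Hz)
φ = 4.44 eV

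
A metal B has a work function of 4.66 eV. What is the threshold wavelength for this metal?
266.06 nm

The threshold wavelength is when the photon energy equals the work function:
hc/λ₀ = φ

Solving for λ₀:
λ₀ = hc/φ = (6.626×10⁻³⁴ J·s)(3×10⁸ m/s) / (4.66 eV × 1.602×10⁻¹⁹ J/eV)
λ₀ = 266.06 nm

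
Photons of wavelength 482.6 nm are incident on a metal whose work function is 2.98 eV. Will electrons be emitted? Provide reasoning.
No

For photoemission, the photon energy must exceed the work function.

Photon energy: E = hc/λ = 2.5691 eV
Work function: φ = 2.98 eV

Since E_photon (2.5691 eV) < φ (2.98 eV), photoemission will NOT occur.
The threshold wavelength is λ₀ = hc/φ = 416.1 nm.
Since 482.6 nm > 416.1 nm, the photons lack sufficient energy.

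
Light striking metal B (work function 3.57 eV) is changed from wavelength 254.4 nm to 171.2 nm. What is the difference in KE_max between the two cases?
2.3685 eV

Using Einstein's equation: KE_max = hc/λ - φ

For λ₁ = 254.4 nm:
KE₁ = hc/λ₁ - φ = 4.8736 - 3.57 = 1.3036 eV

For λ₂ = 171.2 nm:
KE₂ = hc/λ₂ - φ = 7.2421 - 3.57 = 3.6721 eV

Change in KE:
ΔKE = KE₂ - KE₁ = 3.6721 - 1.3036 = 2.3685 eV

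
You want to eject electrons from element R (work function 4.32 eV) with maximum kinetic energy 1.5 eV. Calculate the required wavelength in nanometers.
213.03 nm

From Einstein's equation: KE_max = hc/λ - φ

Rearranging for λ:
hc/λ = KE_max + φ
λ = hc/(KE_max + φ)

Required photon energy:
E_photon = KE_max + φ = 1.5 + 4.32 = 5.82 eV

Required wavelength:
λ = hc/E_photon = (6.626×10⁻³⁴)(3×10⁸) / (5.82 × 1.602×10⁻¹⁹)
λ = 213.03 nm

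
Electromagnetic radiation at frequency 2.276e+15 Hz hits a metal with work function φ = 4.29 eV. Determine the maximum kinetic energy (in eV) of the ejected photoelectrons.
5.1228 eV

Using Einstein's photoelectric equation: KE_max = hf - φ

First, calculate the photon energy:
E_photon = hf = (6.626×10⁻³⁴ J·s)(2.276e+15 Hz)
E_photon = 9.4128 eV

Then, the maximum kinetic energy:
KE_max = E_photon - φ = 9.4128 eV - 4.29 eV = 5.1228 eV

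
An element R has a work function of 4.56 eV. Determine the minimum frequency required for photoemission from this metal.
1.1026e+15 Hz

The threshold frequency is when the photon energy equals the work function:
hf₀ = φ

Solving for f₀:
f₀ = φ/h = (4.56 eV × 1.602×10⁻¹⁹ J/eV) / (6.626×10⁻³⁴ J·s)
f₀ = 1.1026e+15 Hz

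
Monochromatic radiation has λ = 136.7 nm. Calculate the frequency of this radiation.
2.1931e+15 Hz

Using the wave equation: c = fλ

Solving for frequency:
f = c/λ = (3×10⁸ m/s) / (136.7×10⁻⁹ m)
f = 2.1931e+15 Hz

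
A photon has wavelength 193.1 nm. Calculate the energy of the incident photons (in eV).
6.4207 eV

Using E = hf = hc/λ:

E = hc/λ = (6.626×10⁻³⁴ J·s)(3×10⁸ m/s) / (193.1×10⁻⁹ m)
E = 6.4207 eV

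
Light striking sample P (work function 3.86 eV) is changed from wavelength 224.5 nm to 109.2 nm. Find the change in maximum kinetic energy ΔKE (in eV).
5.8312 eV

Using Einstein's equation: KE_max = hc/λ - φ

For λ₁ = 224.5 nm:
KE₁ = hc/λ₁ - φ = 5.5227 - 3.86 = 1.6627 eV

For λ₂ = 109.2 nm:
KE₂ = hc/λ₂ - φ = 11.3539 - 3.86 = 7.4939 eV

Change in KE:
ΔKE = KE₂ - KE₁ = 7.4939 - 1.6627 = 5.8312 eV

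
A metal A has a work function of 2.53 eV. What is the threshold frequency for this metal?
6.1175e+14 Hz

The threshold frequency is when the photon energy equals the work function:
hf₀ = φ

Solving for f₀:
f₀ = φ/h = (2.53 eV × 1.602×10⁻¹⁹ J/eV) / (6.626×10⁻³⁴ J·s)
f₀ = 6.1175e+14 Hz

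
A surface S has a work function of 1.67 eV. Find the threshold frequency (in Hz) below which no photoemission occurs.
4.0380e+14 Hz

The threshold frequency is when the photon energy equals the work function:
hf₀ = φ

Solving for f₀:
f₀ = φ/h = (1.67 eV × 1.602×10⁻¹⁹ J/eV) / (6.626×10⁻³⁴ J·s)
f₀ = 4.0380e+14 Hz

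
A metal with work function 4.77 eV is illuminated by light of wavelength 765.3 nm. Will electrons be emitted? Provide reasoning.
No

For photoemission, the photon energy must exceed the work function.

Photon energy: E = hc/λ = 1.6201 eV
Work function: φ = 4.77 eV

Since E_photon (1.6201 eV) < φ (4.77 eV), photoemission will NOT occur.
The threshold wavelength is λ₀ = hc/φ = 259.9 nm.
Since 765.3 nm > 259.9 nm, the photons lack sufficient energy.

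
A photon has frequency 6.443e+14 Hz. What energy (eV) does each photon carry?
2.6646 eV

Using E = hf:

E = hf = (6.626×10⁻³⁴ J·s)(6.443e+14 Hz)
E = 2.6646 eV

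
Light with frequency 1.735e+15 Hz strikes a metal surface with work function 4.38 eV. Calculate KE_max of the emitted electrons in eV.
2.7954 eV

Using Einstein's photoelectric equation: KE_max = hf - φ

First, calculate the photon energy:
E_photon = hf = (6.626×10⁻³⁴ J·s)(1.735e+15 Hz)
E_photon = 7.1754 eV

Then, the maximum kinetic energy:
KE_max = E_photon - φ = 7.1754 eV - 4.38 eV = 2.7954 eV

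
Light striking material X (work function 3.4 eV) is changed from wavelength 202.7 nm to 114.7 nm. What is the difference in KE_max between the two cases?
4.6928 eV

Using Einstein's equation: KE_max = hc/λ - φ

For λ₁ = 202.7 nm:
KE₁ = hc/λ₁ - φ = 6.1166 - 3.4 = 2.7166 eV

For λ₂ = 114.7 nm:
KE₂ = hc/λ₂ - φ = 10.8094 - 3.4 = 7.4094 eV

Change in KE:
ΔKE = KE₂ - KE₁ = 7.4094 - 2.7166 = 4.6928 eV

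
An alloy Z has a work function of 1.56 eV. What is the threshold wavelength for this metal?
794.77 nm

The threshold wavelength is when the photon energy equals the work function:
hc/λ₀ = φ

Solving for λ₀:
λ₀ = hc/φ = (6.626×10⁻³⁴ J·s)(3×10⁸ m/s) / (1.56 eV × 1.602×10⁻¹⁹ J/eV)
λ₀ = 794.77 nm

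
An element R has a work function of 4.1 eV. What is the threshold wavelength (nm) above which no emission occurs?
302.40 nm

The threshold wavelength is when the photon energy equals the work function:
hc/λ₀ = φ

Solving for λ₀:
λ₀ = hc/φ = (6.626×10⁻³⁴ J·s)(3×10⁸ m/s) / (4.1 eV × 1.602×10⁻¹⁹ J/eV)
λ₀ = 302.40 nm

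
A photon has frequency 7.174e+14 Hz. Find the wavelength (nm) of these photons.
417.89 nm

Using the wave equation: c = fλ

Solving for wavelength:
λ = c/f = (3×10⁸ m/s) / (7.174e+14 Hz)
λ = 417.89 nm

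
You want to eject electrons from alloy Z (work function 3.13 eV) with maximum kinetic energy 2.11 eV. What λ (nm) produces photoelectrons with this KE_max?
236.61 nm

From Einstein's equation: KE_max = hc/λ - φ

Rearranging for λ:
hc/λ = KE_max + φ
λ = hc/(KE_max + φ)

Required photon energy:
E_photon = KE_max + φ = 2.11 + 3.13 = 5.24 eV

Required wavelength:
λ = hc/E_photon = (6.626×10⁻³⁴)(3×10⁸) / (5.24 × 1.602×10⁻¹⁹)
λ = 236.61 nm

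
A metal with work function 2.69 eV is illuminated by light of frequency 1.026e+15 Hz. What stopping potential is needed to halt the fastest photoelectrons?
1.5532 V

The stopping potential V_s satisfies: eV_s = KE_max

First, find KE_max using Einstein's equation:
E_photon = hf = (6.626×10⁻³⁴ J·s)(1.026e+15 Hz) = 4.2432 eV
KE_max = E_photon - φ = 4.2432 - 2.69 = 1.5532 eV

Since eV_s = KE_max:
V_s = KE_max/e = 1.5532 V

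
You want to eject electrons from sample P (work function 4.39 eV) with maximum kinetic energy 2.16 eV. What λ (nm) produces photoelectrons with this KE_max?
189.29 nm

From Einstein's equation: KE_max = hc/λ - φ

Rearranging for λ:
hc/λ = KE_max + φ
λ = hc/(KE_max + φ)

Required photon energy:
E_photon = KE_max + φ = 2.16 + 4.39 = 6.55 eV

Required wavelength:
λ = hc/E_photon = (6.626×10⁻³⁴)(3×10⁸) / (6.55 × 1.602×10⁻¹⁹)
λ = 189.29 nm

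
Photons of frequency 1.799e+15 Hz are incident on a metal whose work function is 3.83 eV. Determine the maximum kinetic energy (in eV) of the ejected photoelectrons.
3.6101 eV

Using Einstein's photoelectric equation: KE_max = hf - φ

First, calculate the photon energy:
E_photon = hf = (6.626×10⁻³⁴ J·s)(1.799e+15 Hz)
E_photon = 7.4401 eV

Then, the maximum kinetic energy:
KE_max = E_photon - φ = 7.4401 eV - 3.83 eV = 3.6101 eV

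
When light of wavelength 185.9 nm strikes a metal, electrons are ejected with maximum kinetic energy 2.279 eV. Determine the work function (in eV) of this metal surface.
4.39 eV

From Einstein's photoelectric equation: KE_max = hf - φ = hc/λ - φ

Rearranging for φ:
φ = hc/λ - KE_max

Calculate photon energy:
E_photon = hc/λ = 6.6694 eV

Therefore:
φ = 6.6694 - 2.279 = 4.39 eV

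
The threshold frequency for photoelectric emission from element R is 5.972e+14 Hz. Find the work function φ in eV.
2.47 eV

At the threshold frequency, photon energy equals work function:
φ = hf₀

Calculating:
φ = (6.626×10⁻³⁴ J·s)(5.972e+14 Hz)
φ = 2.47 eV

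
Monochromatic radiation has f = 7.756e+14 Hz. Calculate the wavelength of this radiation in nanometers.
386.53 nm

Using the wave equation: c = fλ

Solving for wavelength:
λ = c/f = (3×10⁸ m/s) / (7.756e+14 Hz)
λ = 386.53 nm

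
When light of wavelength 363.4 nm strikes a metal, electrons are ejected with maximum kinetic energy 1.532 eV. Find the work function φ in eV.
1.88 eV

From Einstein's photoelectric equation: KE_max = hf - φ = hc/λ - φ

Rearranging for φ:
φ = hc/λ - KE_max

Calculate photon energy:
E_photon = hc/λ = 3.4118 eV

Therefore:
φ = 3.4118 - 1.532 = 1.88 eV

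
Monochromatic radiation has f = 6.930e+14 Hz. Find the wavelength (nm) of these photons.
432.60 nm

Using the wave equation: c = fλ

Solving for wavelength:
λ = c/f = (3×10⁸ m/s) / (6.930e+14 Hz)
λ = 432.60 nm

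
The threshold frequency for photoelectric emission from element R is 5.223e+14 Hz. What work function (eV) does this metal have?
2.16 eV

At the threshold frequency, photon energy equals work function:
φ = hf₀

Calculating:
φ = (6.626×10⁻³⁴ J·s)(5.223e+14 Hz)
φ = 2.16 eV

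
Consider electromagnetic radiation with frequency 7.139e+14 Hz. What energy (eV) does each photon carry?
2.9525 eV

Using E = hf:

E = hf = (6.626×10⁻³⁴ J·s)(7.139e+14 Hz)
E = 2.9525 eV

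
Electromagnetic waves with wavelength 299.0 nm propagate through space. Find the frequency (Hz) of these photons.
1.0027e+15 Hz

Using the wave equation: c = fλ

Solving for frequency:
f = c/λ = (3×10⁸ m/s) / (299.0×10⁻⁹ m)
f = 1.0027e+15 Hz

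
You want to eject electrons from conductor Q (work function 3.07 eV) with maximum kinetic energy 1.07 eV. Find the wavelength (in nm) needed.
299.48 nm

From Einstein's equation: KE_max = hc/λ - φ

Rearranging for λ:
hc/λ = KE_max + φ
λ = hc/(KE_max + φ)

Required photon energy:
E_photon = KE_max + φ = 1.07 + 3.07 = 4.14 eV

Required wavelength:
λ = hc/E_photon = (6.626×10⁻³⁴)(3×10⁸) / (4.14 × 1.602×10⁻¹⁹)
λ = 299.48 nm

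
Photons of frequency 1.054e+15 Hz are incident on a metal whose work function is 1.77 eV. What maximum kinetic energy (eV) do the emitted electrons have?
2.5890 eV

Using Einstein's photoelectric equation: KE_max = hf - φ

First, calculate the photon energy:
E_photon = hf = (6.626×10⁻³⁴ J·s)(1.054e+15 Hz)
E_photon = 4.3590 eV

Then, the maximum kinetic energy:
KE_max = E_photon - φ = 4.3590 eV - 1.77 eV = 2.5890 eV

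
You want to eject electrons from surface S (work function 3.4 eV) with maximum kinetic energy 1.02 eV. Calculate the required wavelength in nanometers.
280.51 nm

From Einstein's equation: KE_max = hc/λ - φ

Rearranging for λ:
hc/λ = KE_max + φ
λ = hc/(KE_max + φ)

Required photon energy:
E_photon = KE_max + φ = 1.02 + 3.4 = 4.42 eV

Required wavelength:
λ = hc/E_photon = (6.626×10⁻³⁴)(3×10⁸) / (4.42 × 1.602×10⁻¹⁹)
λ = 280.51 nm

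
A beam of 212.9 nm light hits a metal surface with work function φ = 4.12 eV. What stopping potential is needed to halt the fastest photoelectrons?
1.7036 V

The stopping potential V_s satisfies: eV_s = KE_max

First, find KE_max using Einstein's equation:
E_photon = hc/λ = 5.8236 eV
KE_max = E_photon - φ = 5.8236 - 4.12 = 1.7036 eV

Since eV_s = KE_max:
V_s = KE_max/e = 1.7036 V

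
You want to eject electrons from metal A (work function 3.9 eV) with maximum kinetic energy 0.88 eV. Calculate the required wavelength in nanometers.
259.38 nm

From Einstein's equation: KE_max = hc/λ - φ

Rearranging for λ:
hc/λ = KE_max + φ
λ = hc/(KE_max + φ)

Required photon energy:
E_photon = KE_max + φ = 0.88 + 3.9 = 4.78 eV

Required wavelength:
λ = hc/E_photon = (6.626×10⁻³⁴)(3×10⁸) / (4.78 × 1.602×10⁻¹⁹)
λ = 259.38 nm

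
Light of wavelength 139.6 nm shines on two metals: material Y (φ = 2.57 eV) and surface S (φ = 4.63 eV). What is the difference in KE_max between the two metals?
2.0600 eV

Using KE_max = hc/λ - φ for each metal:

Photon energy: E = hc/λ = 8.8814 eV

For material Y (φ₁ = 2.57 eV):
KE₁ = E - φ₁ = 8.8814 - 2.57 = 6.3114 eV

For surface S (φ₂ = 4.63 eV):
KE₂ = E - φ₂ = 8.8814 - 4.63 = 4.2514 eV

Difference:
ΔKE = KE₁ - KE₂ = 6.3114 - 4.2514 = 2.0600 eV

Note: The difference equals the difference in work functions: 4.63 - 2.57 = 2.06 eV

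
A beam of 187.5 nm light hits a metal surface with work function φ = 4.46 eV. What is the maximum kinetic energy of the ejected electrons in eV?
2.1525 eV

Using Einstein's photoelectric equation: KE_max = hf - φ = hc/λ - φ

First, calculate the photon energy:
E_photon = hc/λ = (6.626×10⁻³⁴ J·s)(3×10⁸ m/s) / (187.5×10⁻⁹ m)
E_photon = 6.6125 eV

Then, the maximum kinetic energy:
KE_max = E_photon - φ = 6.6125 eV - 4.46 eV = 2.1525 eV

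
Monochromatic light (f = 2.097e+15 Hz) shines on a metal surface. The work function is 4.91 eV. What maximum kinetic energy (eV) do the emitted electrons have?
3.7625 eV

Using Einstein's photoelectric equation: KE_max = hf - φ

First, calculate the photon energy:
E_photon = hf = (6.626×10⁻³⁴ J·s)(2.097e+15 Hz)
E_photon = 8.6725 eV

Then, the maximum kinetic energy:
KE_max = E_photon - φ = 8.6725 eV - 4.91 eV = 3.7625 eV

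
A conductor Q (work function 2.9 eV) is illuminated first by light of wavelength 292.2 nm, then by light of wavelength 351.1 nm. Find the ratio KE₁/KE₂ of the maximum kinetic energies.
2.1275

Using Einstein's equation: KE_max = hc/λ - φ

For λ₁ = 292.2 nm:
E₁ = hc/λ₁ = 4.2431 eV
KE₁ = E₁ - φ = 4.2431 - 2.9 = 1.3431 eV

For λ₂ = 351.1 nm:
E₂ = hc/λ₂ = 3.5313 eV
KE₂ = E₂ - φ = 3.5313 - 2.9 = 0.6313 eV

Ratio: KE₁/KE₂ = 1.3431/0.6313 = 2.1275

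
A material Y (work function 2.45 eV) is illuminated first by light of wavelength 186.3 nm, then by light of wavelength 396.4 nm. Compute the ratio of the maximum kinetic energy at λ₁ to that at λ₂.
6.2044

Using Einstein's equation: KE_max = hc/λ - φ

For λ₁ = 186.3 nm:
E₁ = hc/λ₁ = 6.6551 eV
KE₁ = E₁ - φ = 6.6551 - 2.45 = 4.2051 eV

For λ₂ = 396.4 nm:
E₂ = hc/λ₂ = 3.1278 eV
KE₂ = E₂ - φ = 3.1278 - 2.45 = 0.6778 eV

Ratio: KE₁/KE₂ = 4.2051/0.6778 = 6.2044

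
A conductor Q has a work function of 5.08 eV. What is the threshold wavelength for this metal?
244.06 nm

The threshold wavelength is when the photon energy equals the work function:
hc/λ₀ = φ

Solving for λ₀:
λ₀ = hc/φ = (6.626×10⁻³⁴ J·s)(3×10⁸ m/s) / (5.08 eV × 1.602×10⁻¹⁹ J/eV)
λ₀ = 244.06 nm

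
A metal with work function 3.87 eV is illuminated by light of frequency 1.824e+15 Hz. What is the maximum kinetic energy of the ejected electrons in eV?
3.6735 eV

Using Einstein's photoelectric equation: KE_max = hf - φ

First, calculate the photon energy:
E_photon = hf = (6.626×10⁻³⁴ J·s)(1.824e+15 Hz)
E_photon = 7.5435 eV

Then, the maximum kinetic energy:
KE_max = E_photon - φ = 7.5435 eV - 3.87 eV = 3.6735 eV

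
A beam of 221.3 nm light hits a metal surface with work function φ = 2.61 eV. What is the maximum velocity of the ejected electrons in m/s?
1.0260e+06 m/s

First, find the maximum kinetic energy:
E_photon = hc/λ = 5.6025 eV
KE_max = E_photon - φ = 5.6025 - 2.61 = 2.9925 eV

Convert to Joules: KE_max = 2.9925 × 1.602×10⁻¹⁹ J = 4.7946e-19 J

Then use KE = ½mv² to find velocity:
v = √(2·KE/m) = √(2 × 4.7946e-19 J / 9.109e-31 kg)
v = 1.0260e+06 m/s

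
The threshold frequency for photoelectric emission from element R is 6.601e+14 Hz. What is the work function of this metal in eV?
2.73 eV

At the threshold frequency, photon energy equals work function:
φ = hf₀

Calculating:
φ = (6.626×10⁻³⁴ J·s)(6.601e+14 Hz)
φ = 2.73 eV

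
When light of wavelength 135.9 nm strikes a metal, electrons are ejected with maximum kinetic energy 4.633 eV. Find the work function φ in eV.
4.49 eV

From Einstein's photoelectric equation: KE_max = hf - φ = hc/λ - φ

Rearranging for φ:
φ = hc/λ - KE_max

Calculate photon energy:
E_photon = hc/λ = 9.1232 eV

Therefore:
φ = 9.1232 - 4.633 = 4.49 eV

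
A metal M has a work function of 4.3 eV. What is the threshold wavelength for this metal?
288.34 nm

The threshold wavelength is when the photon energy equals the work function:
hc/λ₀ = φ

Solving for λ₀:
λ₀ = hc/φ = (6.626×10⁻³⁴ J·s)(3×10⁸ m/s) / (4.3 eV × 1.602×10⁻¹⁹ J/eV)
λ₀ = 288.34 nm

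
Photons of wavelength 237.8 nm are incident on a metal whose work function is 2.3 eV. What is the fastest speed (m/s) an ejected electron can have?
1.0124e+06 m/s

First, find the maximum kinetic energy:
E_photon = hc/λ = 5.2138 eV
KE_max = E_photon - φ = 5.2138 - 2.3 = 2.9138 eV

Convert to Joules: KE_max = 2.9138 × 1.602×10⁻¹⁹ J = 4.6684e-19 J

Then use KE = ½mv² to find velocity:
v = √(2·KE/m) = √(2 × 4.6684e-19 J / 9.109e-31 kg)
v = 1.0124e+06 m/s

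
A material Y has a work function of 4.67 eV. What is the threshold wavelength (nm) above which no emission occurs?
265.49 nm

The threshold wavelength is when the photon energy equals the work function:
hc/λ₀ = φ

Solving for λ₀:
λ₀ = hc/φ = (6.626×10⁻³⁴ J·s)(3×10⁸ m/s) / (4.67 eV × 1.602×10⁻¹⁹ J/eV)
λ₀ = 265.49 nm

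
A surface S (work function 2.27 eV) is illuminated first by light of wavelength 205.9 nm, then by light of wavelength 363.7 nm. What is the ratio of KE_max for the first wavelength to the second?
3.2938

Using Einstein's equation: KE_max = hc/λ - φ

For λ₁ = 205.9 nm:
E₁ = hc/λ₁ = 6.0216 eV
KE₁ = E₁ - φ = 6.0216 - 2.27 = 3.7516 eV

For λ₂ = 363.7 nm:
E₂ = hc/λ₂ = 3.4090 eV
KE₂ = E₂ - φ = 3.4090 - 2.27 = 1.1390 eV

Ratio: KE₁/KE₂ = 3.7516/1.1390 = 3.2938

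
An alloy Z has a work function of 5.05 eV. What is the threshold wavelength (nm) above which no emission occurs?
245.51 nm

The threshold wavelength is when the photon energy equals the work function:
hc/λ₀ = φ

Solving for λ₀:
λ₀ = hc/φ = (6.626×10⁻³⁴ J·s)(3×10⁸ m/s) / (5.05 eV × 1.602×10⁻¹⁹ J/eV)
λ₀ = 245.51 nm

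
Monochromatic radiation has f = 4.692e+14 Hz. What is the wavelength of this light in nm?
638.94 nm

Using the wave equation: c = fλ

Solving for wavelength:
λ = c/f = (3×10⁸ m/s) / (4.692e+14 Hz)
λ = 638.94 nm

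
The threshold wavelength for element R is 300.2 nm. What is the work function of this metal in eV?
4.13 eV

At the threshold wavelength, photon energy equals work function:
φ = hc/λ₀

Calculating:
φ = (6.626×10⁻³⁴ J·s)(3×10⁸ m/s) / (300.2×10⁻⁹ m)
φ = 4.13 eV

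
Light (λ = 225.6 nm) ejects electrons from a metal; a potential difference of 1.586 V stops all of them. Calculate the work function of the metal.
3.91 eV

The stopping potential gives the maximum kinetic energy: KE_max = eV_s = 1.586 eV

From Einstein's photoelectric equation: KE_max = hc/λ - φ
Rearranging: φ = hc/λ - KE_max

Calculate photon energy:
E_photon = hc/λ = (6.626×10⁻³⁴ J·s)(3×10⁸ m/s) / (225.6×10⁻⁹ m) = 5.4958 eV

Therefore:
φ = 5.4958 - 1.586 = 3.91 eV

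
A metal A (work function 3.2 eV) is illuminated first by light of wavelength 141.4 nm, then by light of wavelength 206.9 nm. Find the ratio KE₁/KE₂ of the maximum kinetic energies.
1.9941

Using Einstein's equation: KE_max = hc/λ - φ

For λ₁ = 141.4 nm:
E₁ = hc/λ₁ = 8.7683 eV
KE₁ = E₁ - φ = 8.7683 - 3.2 = 5.5683 eV

For λ₂ = 206.9 nm:
E₂ = hc/λ₂ = 5.9925 eV
KE₂ = E₂ - φ = 5.9925 - 3.2 = 2.7925 eV

Ratio: KE₁/KE₂ = 5.5683/2.7925 = 1.9941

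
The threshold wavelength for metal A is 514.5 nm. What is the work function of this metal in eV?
2.41 eV

At the threshold wavelength, photon energy equals work function:
φ = hc/λ₀

Calculating:
φ = (6.626×10⁻³⁴ J·s)(3×10⁸ m/s) / (514.5×10⁻⁹ m)
φ = 2.41 eV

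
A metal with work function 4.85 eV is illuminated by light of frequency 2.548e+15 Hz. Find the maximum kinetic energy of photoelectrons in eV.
5.6877 eV

Using Einstein's photoelectric equation: KE_max = hf - φ

First, calculate the photon energy:
E_photon = hf = (6.626×10⁻³⁴ J·s)(2.548e+15 Hz)
E_photon = 10.5377 eV

Then, the maximum kinetic energy:
KE_max = E_photon - φ = 10.5377 eV - 4.85 eV = 5.6877 eV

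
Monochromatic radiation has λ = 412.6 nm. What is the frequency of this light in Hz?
7.2659e+14 Hz

Using the wave equation: c = fλ

Solving for frequency:
f = c/λ = (3×10⁸ m/s) / (412.6×10⁻⁹ m)
f = 7.2659e+14 Hz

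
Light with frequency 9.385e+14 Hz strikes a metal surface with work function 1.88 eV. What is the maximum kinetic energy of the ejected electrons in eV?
2.0013 eV

Using Einstein's photoelectric equation: KE_max = hf - φ

First, calculate the photon energy:
E_photon = hf = (6.626×10⁻³⁴ J·s)(9.385e+14 Hz)
E_photon = 3.8813 eV

Then, the maximum kinetic energy:
KE_max = E_photon - φ = 3.8813 eV - 1.88 eV = 2.0013 eV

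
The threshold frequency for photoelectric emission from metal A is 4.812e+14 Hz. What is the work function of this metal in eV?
1.99 eV

At the threshold frequency, photon energy equals work function:
φ = hf₀

Calculating:
φ = (6.626×10⁻³⁴ J·s)(4.812e+14 Hz)
φ = 1.99 eV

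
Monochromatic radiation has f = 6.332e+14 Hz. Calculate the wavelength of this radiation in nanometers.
473.46 nm

Using the wave equation: c = fλ

Solving for wavelength:
λ = c/f = (3×10⁸ m/s) / (6.332e+14 Hz)
λ = 473.46 nm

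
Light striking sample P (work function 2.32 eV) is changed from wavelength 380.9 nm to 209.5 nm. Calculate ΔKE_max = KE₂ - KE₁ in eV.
2.6631 eV

Using Einstein's equation: KE_max = hc/λ - φ

For λ₁ = 380.9 nm:
KE₁ = hc/λ₁ - φ = 3.2550 - 2.32 = 0.9350 eV

For λ₂ = 209.5 nm:
KE₂ = hc/λ₂ - φ = 5.9181 - 2.32 = 3.5981 eV

Change in KE:
ΔKE = KE₂ - KE₁ = 3.5981 - 0.9350 = 2.6631 eV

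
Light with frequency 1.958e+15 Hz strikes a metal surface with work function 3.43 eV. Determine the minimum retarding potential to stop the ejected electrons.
4.6676 V

The stopping potential V_s satisfies: eV_s = KE_max

First, find KE_max using Einstein's equation:
E_photon = hf = (6.626×10⁻³⁴ J·s)(1.958e+15 Hz) = 8.0976 eV
KE_max = E_photon - φ = 8.0976 - 3.43 = 4.6676 eV

Since eV_s = KE_max:
V_s = KE_max/e = 4.6676 V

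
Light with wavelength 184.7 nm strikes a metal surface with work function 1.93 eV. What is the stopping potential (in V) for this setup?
4.7827 V

The stopping potential V_s satisfies: eV_s = KE_max

First, find KE_max using Einstein's equation:
E_photon = hc/λ = 6.7127 eV
KE_max = E_photon - φ = 6.7127 - 1.93 = 4.7827 eV

Since eV_s = KE_max:
V_s = KE_max/e = 4.7827 V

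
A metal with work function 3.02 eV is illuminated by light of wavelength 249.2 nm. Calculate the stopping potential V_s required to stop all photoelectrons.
1.9553 V

The stopping potential V_s satisfies: eV_s = KE_max

First, find KE_max using Einstein's equation:
E_photon = hc/λ = 4.9753 eV
KE_max = E_photon - φ = 4.9753 - 3.02 = 1.9553 eV

Since eV_s = KE_max:
V_s = KE_max/e = 1.9553 V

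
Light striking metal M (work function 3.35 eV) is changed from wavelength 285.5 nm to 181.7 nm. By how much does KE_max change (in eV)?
2.4809 eV

Using Einstein's equation: KE_max = hc/λ - φ

For λ₁ = 285.5 nm:
KE₁ = hc/λ₁ - φ = 4.3427 - 3.35 = 0.9927 eV

For λ₂ = 181.7 nm:
KE₂ = hc/λ₂ - φ = 6.8236 - 3.35 = 3.4736 eV

Change in KE:
ΔKE = KE₂ - KE₁ = 3.4736 - 0.9927 = 2.4809 eV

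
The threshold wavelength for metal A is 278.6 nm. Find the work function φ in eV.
4.45 eV

At the threshold wavelength, photon energy equals work function:
φ = hc/λ₀

Calculating:
φ = (6.626×10⁻³⁴ J·s)(3×10⁸ m/s) / (278.6×10⁻⁹ m)
φ = 4.45 eV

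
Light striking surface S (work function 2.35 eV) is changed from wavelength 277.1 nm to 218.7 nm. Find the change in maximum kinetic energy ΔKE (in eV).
1.1948 eV

Using Einstein's equation: KE_max = hc/λ - φ

For λ₁ = 277.1 nm:
KE₁ = hc/λ₁ - φ = 4.4743 - 2.35 = 2.1243 eV

For λ₂ = 218.7 nm:
KE₂ = hc/λ₂ - φ = 5.6691 - 2.35 = 3.3191 eV

Change in KE:
ΔKE = KE₂ - KE₁ = 3.3191 - 2.1243 = 1.1948 eV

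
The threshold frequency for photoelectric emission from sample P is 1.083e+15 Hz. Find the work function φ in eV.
4.48 eV

At the threshold frequency, photon energy equals work function:
φ = hf₀

Calculating:
φ = (6.626×10⁻³⁴ J·s)(1.083e+15 Hz)
φ = 4.48 eV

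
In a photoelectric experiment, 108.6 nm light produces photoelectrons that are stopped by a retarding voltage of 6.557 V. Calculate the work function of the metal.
4.86 eV

The stopping potential gives the maximum kinetic energy: KE_max = eV_s = 6.557 eV

From Einstein's photoelectric equation: KE_max = hc/λ - φ
Rearranging: φ = hc/λ - KE_max

Calculate photon energy:
E_photon = hc/λ = (6.626×10⁻³⁴ J·s)(3×10⁸ m/s) / (108.6×10⁻⁹ m) = 11.4166 eV

Therefore:
φ = 11.4166 - 6.557 = 4.86 eV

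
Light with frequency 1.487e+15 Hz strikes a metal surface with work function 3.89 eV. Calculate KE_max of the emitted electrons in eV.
2.2597 eV

Using Einstein's photoelectric equation: KE_max = hf - φ

First, calculate the photon energy:
E_photon = hf = (6.626×10⁻³⁴ J·s)(1.487e+15 Hz)
E_photon = 6.1497 eV

Then, the maximum kinetic energy:
KE_max = E_photon - φ = 6.1497 eV - 3.89 eV = 2.2597 eV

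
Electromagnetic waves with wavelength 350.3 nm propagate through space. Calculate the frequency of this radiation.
8.5582e+14 Hz

Using the wave equation: c = fλ

Solving for frequency:
f = c/λ = (3×10⁸ m/s) / (350.3×10⁻⁹ m)
f = 8.5582e+14 Hz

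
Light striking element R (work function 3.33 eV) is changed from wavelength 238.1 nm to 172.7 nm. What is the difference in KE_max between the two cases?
1.9719 eV

Using Einstein's equation: KE_max = hc/λ - φ

For λ₁ = 238.1 nm:
KE₁ = hc/λ₁ - φ = 5.2072 - 3.33 = 1.8772 eV

For λ₂ = 172.7 nm:
KE₂ = hc/λ₂ - φ = 7.1792 - 3.33 = 3.8492 eV

Change in KE:
ΔKE = KE₂ - KE₁ = 3.8492 - 1.8772 = 1.9719 eV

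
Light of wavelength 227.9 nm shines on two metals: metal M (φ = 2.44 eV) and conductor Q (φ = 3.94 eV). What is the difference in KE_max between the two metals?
1.5000 eV

Using KE_max = hc/λ - φ for each metal:

Photon energy: E = hc/λ = 5.4403 eV

For metal M (φ₁ = 2.44 eV):
KE₁ = E - φ₁ = 5.4403 - 2.44 = 3.0003 eV

For conductor Q (φ₂ = 3.94 eV):
KE₂ = E - φ₂ = 5.4403 - 3.94 = 1.5003 eV

Difference:
ΔKE = KE₁ - KE₂ = 3.0003 - 1.5003 = 1.5000 eV

Note: The difference equals the difference in work functions: 3.94 - 2.44 = 1.50 eV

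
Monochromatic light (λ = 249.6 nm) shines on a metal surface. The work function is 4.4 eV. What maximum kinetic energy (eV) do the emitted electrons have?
0.5673 eV

Using Einstein's photoelectric equation: KE_max = hf - φ = hc/λ - φ

First, calculate the photon energy:
E_photon = hc/λ = (6.626×10⁻³⁴ J·s)(3×10⁸ m/s) / (249.6×10⁻⁹ m)
E_photon = 4.9673 eV

Then, the maximum kinetic energy:
KE_max = E_photon - φ = 4.9673 eV - 4.4 eV = 0.5673 eV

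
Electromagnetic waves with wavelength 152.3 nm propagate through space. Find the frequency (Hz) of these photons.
1.9684e+15 Hz

Using the wave equation: c = fλ

Solving for frequency:
f = c/λ = (3×10⁸ m/s) / (152.3×10⁻⁹ m)
f = 1.9684e+15 Hz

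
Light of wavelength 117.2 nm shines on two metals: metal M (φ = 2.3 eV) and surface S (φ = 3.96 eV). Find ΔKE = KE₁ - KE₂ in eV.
1.6600 eV

Using KE_max = hc/λ - φ for each metal:

Photon energy: E = hc/λ = 10.5789 eV

For metal M (φ₁ = 2.3 eV):
KE₁ = E - φ₁ = 10.5789 - 2.3 = 8.2789 eV

For surface S (φ₂ = 3.96 eV):
KE₂ = E - φ₂ = 10.5789 - 3.96 = 6.6189 eV

Difference:
ΔKE = KE₁ - KE₂ = 8.2789 - 6.6189 = 1.6600 eV

Note: The difference equals the difference in work functions: 3.96 - 2.3 = 1.66 eV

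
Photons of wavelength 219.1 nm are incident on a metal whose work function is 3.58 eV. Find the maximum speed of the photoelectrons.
8.5513e+05 m/s

First, find the maximum kinetic energy:
E_photon = hc/λ = 5.6588 eV
KE_max = E_photon - φ = 5.6588 - 3.58 = 2.0788 eV

Convert to Joules: KE_max = 2.0788 × 1.602×10⁻¹⁹ J = 3.3306e-19 J

Then use KE = ½mv² to find velocity:
v = √(2·KE/m) = √(2 × 3.3306e-19 J / 9.109e-31 kg)
v = 8.5513e+05 m/s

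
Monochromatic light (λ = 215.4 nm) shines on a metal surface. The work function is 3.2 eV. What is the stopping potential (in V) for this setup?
2.5560 V

The stopping potential V_s satisfies: eV_s = KE_max

First, find KE_max using Einstein's equation:
E_photon = hc/λ = 5.7560 eV
KE_max = E_photon - φ = 5.7560 - 3.2 = 2.5560 eV

Since eV_s = KE_max:
V_s = KE_max/e = 2.5560 V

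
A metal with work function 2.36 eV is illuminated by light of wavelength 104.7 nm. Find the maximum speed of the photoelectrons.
1.8263e+06 m/s

First, find the maximum kinetic energy:
E_photon = hc/λ = 11.8419 eV
KE_max = E_photon - φ = 11.8419 - 2.36 = 9.4819 eV

Convert to Joules: KE_max = 9.4819 × 1.602×10⁻¹⁹ J = 1.5192e-18 J

Then use KE = ½mv² to find velocity:
v = √(2·KE/m) = √(2 × 1.5192e-18 J / 9.109e-31 kg)
v = 1.8263e+06 m/s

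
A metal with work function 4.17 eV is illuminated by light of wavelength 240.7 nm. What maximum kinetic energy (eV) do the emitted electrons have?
0.9810 eV

Using Einstein's photoelectric equation: KE_max = hf - φ = hc/λ - φ

First, calculate the photon energy:
E_photon = hc/λ = (6.626×10⁻³⁴ J·s)(3×10⁸ m/s) / (240.7×10⁻⁹ m)
E_photon = 5.1510 eV

Then, the maximum kinetic energy:
KE_max = E_photon - φ = 5.1510 eV - 4.17 eV = 0.9810 eV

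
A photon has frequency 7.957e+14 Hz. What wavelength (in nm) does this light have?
376.77 nm

Using the wave equation: c = fλ

Solving for wavelength:
λ = c/f = (3×10⁸ m/s) / (7.957e+14 Hz)
λ = 376.77 nm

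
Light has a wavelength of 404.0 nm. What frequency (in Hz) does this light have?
7.4206e+14 Hz

Using the wave equation: c = fλ

Solving for frequency:
f = c/λ = (3×10⁸ m/s) / (404.0×10⁻⁹ m)
f = 7.4206e+14 Hz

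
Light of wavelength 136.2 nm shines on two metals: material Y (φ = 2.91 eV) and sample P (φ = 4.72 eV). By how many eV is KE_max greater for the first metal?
1.8100 eV

Using KE_max = hc/λ - φ for each metal:

Photon energy: E = hc/λ = 9.1031 eV

For material Y (φ₁ = 2.91 eV):
KE₁ = E - φ₁ = 9.1031 - 2.91 = 6.1931 eV

For sample P (φ₂ = 4.72 eV):
KE₂ = E - φ₂ = 9.1031 - 4.72 = 4.3831 eV

Difference:
ΔKE = KE₁ - KE₂ = 6.1931 - 4.3831 = 1.8100 eV

Note: The difference equals the difference in work functions: 4.72 - 2.91 = 1.81 eV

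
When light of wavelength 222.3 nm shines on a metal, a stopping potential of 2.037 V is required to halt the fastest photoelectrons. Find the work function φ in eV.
3.54 eV

The stopping potential gives the maximum kinetic energy: KE_max = eV_s = 2.037 eV

From Einstein's photoelectric equation: KE_max = hc/λ - φ
Rearranging: φ = hc/λ - KE_max

Calculate photon energy:
E_photon = hc/λ = (6.626×10⁻³⁴ J·s)(3×10⁸ m/s) / (222.3×10⁻⁹ m) = 5.5773 eV

Therefore:
φ = 5.5773 - 2.037 = 3.54 eV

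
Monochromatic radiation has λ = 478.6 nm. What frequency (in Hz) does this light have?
6.2639e+14 Hz

Using the wave equation: c = fλ

Solving for frequency:
f = c/λ = (3×10⁸ m/s) / (478.6×10⁻⁹ m)
f = 6.2639e+14 Hz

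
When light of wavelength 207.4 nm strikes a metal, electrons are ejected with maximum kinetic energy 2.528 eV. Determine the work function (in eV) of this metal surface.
3.45 eV

From Einstein's photoelectric equation: KE_max = hf - φ = hc/λ - φ

Rearranging for φ:
φ = hc/λ - KE_max

Calculate photon energy:
E_photon = hc/λ = 5.9780 eV

Therefore:
φ = 5.9780 - 2.528 = 3.45 eV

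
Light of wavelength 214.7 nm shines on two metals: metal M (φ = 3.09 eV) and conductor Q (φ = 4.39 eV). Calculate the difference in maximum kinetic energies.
1.3000 eV

Using KE_max = hc/λ - φ for each metal:

Photon energy: E = hc/λ = 5.7748 eV

For metal M (φ₁ = 3.09 eV):
KE₁ = E - φ₁ = 5.7748 - 3.09 = 2.6848 eV

For conductor Q (φ₂ = 4.39 eV):
KE₂ = E - φ₂ = 5.7748 - 4.39 = 1.3848 eV

Difference:
ΔKE = KE₁ - KE₂ = 2.6848 - 1.3848 = 1.3000 eV

Note: The difference equals the difference in work functions: 4.39 - 3.09 = 1.30 eV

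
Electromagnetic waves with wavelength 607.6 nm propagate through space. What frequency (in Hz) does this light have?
4.9340e+14 Hz

Using the wave equation: c = fλ

Solving for frequency:
f = c/λ = (3×10⁸ m/s) / (607.6×10⁻⁹ m)
f = 4.9340e+14 Hz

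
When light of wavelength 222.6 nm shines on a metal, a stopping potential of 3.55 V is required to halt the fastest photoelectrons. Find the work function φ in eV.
2.02 eV

The stopping potential gives the maximum kinetic energy: KE_max = eV_s = 3.55 eV

From Einstein's photoelectric equation: KE_max = hc/λ - φ
Rearranging: φ = hc/λ - KE_max

Calculate photon energy:
E_photon = hc/λ = (6.626×10⁻³⁴ J·s)(3×10⁸ m/s) / (222.6×10⁻⁹ m) = 5.5698 eV

Therefore:
φ = 5.5698 - 3.55 = 2.02 eV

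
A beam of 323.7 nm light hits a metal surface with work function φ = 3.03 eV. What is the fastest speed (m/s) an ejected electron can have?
5.3055e+05 m/s

First, find the maximum kinetic energy:
E_photon = hc/λ = 3.8302 eV
KE_max = E_photon - φ = 3.8302 - 3.03 = 0.8002 eV

Convert to Joules: KE_max = 0.8002 × 1.602×10⁻¹⁹ J = 1.2821e-19 J

Then use KE = ½mv² to find velocity:
v = √(2·KE/m) = √(2 × 1.2821e-19 J / 9.109e-31 kg)
v = 5.3055e+05 m/s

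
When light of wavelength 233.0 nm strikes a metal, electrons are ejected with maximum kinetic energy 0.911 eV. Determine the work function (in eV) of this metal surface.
4.41 eV

From Einstein's photoelectric equation: KE_max = hf - φ = hc/λ - φ

Rearranging for φ:
φ = hc/λ - KE_max

Calculate photon energy:
E_photon = hc/λ = 5.3212 eV

Therefore:
φ = 5.3212 - 0.911 = 4.41 eV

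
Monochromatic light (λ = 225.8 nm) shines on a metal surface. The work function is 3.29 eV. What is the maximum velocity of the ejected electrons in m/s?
8.7988e+05 m/s

First, find the maximum kinetic energy:
E_photon = hc/λ = 5.4909 eV
KE_max = E_photon - φ = 5.4909 - 3.29 = 2.2009 eV

Convert to Joules: KE_max = 2.2009 × 1.602×10⁻¹⁹ J = 3.5262e-19 J

Then use KE = ½mv² to find velocity:
v = √(2·KE/m) = √(2 × 3.5262e-19 J / 9.109e-31 kg)
v = 8.7988e+05 m/s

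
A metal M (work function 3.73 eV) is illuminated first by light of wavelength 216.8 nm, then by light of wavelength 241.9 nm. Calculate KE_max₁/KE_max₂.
1.4252

Using Einstein's equation: KE_max = hc/λ - φ

For λ₁ = 216.8 nm:
E₁ = hc/λ₁ = 5.7188 eV
KE₁ = E₁ - φ = 5.7188 - 3.73 = 1.9888 eV

For λ₂ = 241.9 nm:
E₂ = hc/λ₂ = 5.1254 eV
KE₂ = E₂ - φ = 5.1254 - 3.73 = 1.3954 eV

Ratio: KE₁/KE₂ = 1.9888/1.3954 = 1.4252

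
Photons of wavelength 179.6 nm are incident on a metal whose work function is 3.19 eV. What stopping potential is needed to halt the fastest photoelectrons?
3.7134 V

The stopping potential V_s satisfies: eV_s = KE_max

First, find KE_max using Einstein's equation:
E_photon = hc/λ = 6.9034 eV
KE_max = E_photon - φ = 6.9034 - 3.19 = 3.7134 eV

Since eV_s = KE_max:
V_s = KE_max/e = 3.7134 V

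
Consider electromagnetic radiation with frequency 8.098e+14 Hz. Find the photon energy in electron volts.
3.3491 eV

Using E = hf:

E = hf = (6.626×10⁻³⁴ J·s)(8.098e+14 Hz)
E = 3.3491 eV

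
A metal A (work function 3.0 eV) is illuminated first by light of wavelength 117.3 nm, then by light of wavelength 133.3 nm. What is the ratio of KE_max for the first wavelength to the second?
1.2013

Using Einstein's equation: KE_max = hc/λ - φ

For λ₁ = 117.3 nm:
E₁ = hc/λ₁ = 10.5698 eV
KE₁ = E₁ - φ = 10.5698 - 3.0 = 7.5698 eV

For λ₂ = 133.3 nm:
E₂ = hc/λ₂ = 9.3011 eV
KE₂ = E₂ - φ = 9.3011 - 3.0 = 6.3011 eV

Ratio: KE₁/KE₂ = 7.5698/6.3011 = 1.2013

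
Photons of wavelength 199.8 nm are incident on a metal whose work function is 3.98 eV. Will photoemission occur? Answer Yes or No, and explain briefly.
Yes

For photoemission, the photon energy must exceed the work function.

Photon energy: E = hc/λ = 6.2054 eV
Work function: φ = 3.98 eV

Since E_photon (6.2054 eV) > φ (3.98 eV), photoemission WILL occur.
The threshold wavelength is λ₀ = hc/φ = 311.5 nm.
Since 199.8 nm < 311.5 nm, the light has sufficient energy.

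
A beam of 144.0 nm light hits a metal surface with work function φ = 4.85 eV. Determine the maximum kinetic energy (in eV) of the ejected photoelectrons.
3.7600 eV

Using Einstein's photoelectric equation: KE_max = hf - φ = hc/λ - φ

First, calculate the photon energy:
E_photon = hc/λ = (6.626×10⁻³⁴ J·s)(3×10⁸ m/s) / (144.0×10⁻⁹ m)
E_photon = 8.6100 eV

Then, the maximum kinetic energy:
KE_max = E_photon - φ = 8.6100 eV - 4.85 eV = 3.7600 eV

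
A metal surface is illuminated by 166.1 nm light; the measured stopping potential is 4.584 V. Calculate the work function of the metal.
2.88 eV

The stopping potential gives the maximum kinetic energy: KE_max = eV_s = 4.584 eV

From Einstein's photoelectric equation: KE_max = hc/λ - φ
Rearranging: φ = hc/λ - KE_max

Calculate photon energy:
E_photon = hc/λ = (6.626×10⁻³⁴ J·s)(3×10⁸ m/s) / (166.1×10⁻⁹ m) = 7.4644 eV

Therefore:
φ = 7.4644 - 4.584 = 2.88 eV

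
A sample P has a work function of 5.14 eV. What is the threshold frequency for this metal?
1.2428e+15 Hz

The threshold frequency is when the photon energy equals the work function:
hf₀ = φ

Solving for f₀:
f₀ = φ/h = (5.14 eV × 1.602×10⁻¹⁹ J/eV) / (6.626×10⁻³⁴ J·s)
f₀ = 1.2428e+15 Hz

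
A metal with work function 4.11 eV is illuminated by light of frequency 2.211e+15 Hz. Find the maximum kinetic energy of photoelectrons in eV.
5.0340 eV

Using Einstein's photoelectric equation: KE_max = hf - φ

First, calculate the photon energy:
E_photon = hf = (6.626×10⁻³⁴ J·s)(2.211e+15 Hz)
E_photon = 9.1440 eV

Then, the maximum kinetic energy:
KE_max = E_photon - φ = 9.1440 eV - 4.11 eV = 5.0340 eV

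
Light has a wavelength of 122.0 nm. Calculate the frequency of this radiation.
2.4573e+15 Hz

Using the wave equation: c = fλ

Solving for frequency:
f = c/λ = (3×10⁸ m/s) / (122.0×10⁻⁹ m)
f = 2.4573e+15 Hz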